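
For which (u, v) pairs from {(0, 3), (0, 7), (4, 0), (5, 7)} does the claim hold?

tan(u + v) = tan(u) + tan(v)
(0, 3), (0, 7), (4, 0)

Testing each pair:
(0, 3): LHS = tan(3) ≈ -0.1425, RHS = tan(3) ≈ -0.1425 → holds
(0, 7): LHS = tan(7) ≈ 0.8714, RHS = tan(7) ≈ 0.8714 → holds
(4, 0): LHS = tan(4) ≈ 1.158, RHS = tan(4) ≈ 1.158 → holds
(5, 7): LHS = tan(12) ≈ -0.6359, RHS = tan(5) + tan(7) ≈ -2.509 → fails

3 of 4 pairs satisfy the claim.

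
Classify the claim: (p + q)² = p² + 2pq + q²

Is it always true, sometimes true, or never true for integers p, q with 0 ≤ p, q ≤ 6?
Always true

The identity holds for every pair in the range. For instance at (p, q) = (2, 5): both sides equal 49.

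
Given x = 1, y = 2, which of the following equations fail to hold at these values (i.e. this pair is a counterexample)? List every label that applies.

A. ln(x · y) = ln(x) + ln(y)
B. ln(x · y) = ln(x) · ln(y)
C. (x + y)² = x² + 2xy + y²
B

Evaluating each claim at the given values:
A. LHS = ln(2) ≈ 0.6931, RHS = ln(2) ≈ 0.6931 → holds here (LHS = RHS)
B. LHS = ln(2) ≈ 0.6931, RHS = 0 → fails here (LHS ≠ RHS)
C. LHS = 9, RHS = 9 → holds here (LHS = RHS)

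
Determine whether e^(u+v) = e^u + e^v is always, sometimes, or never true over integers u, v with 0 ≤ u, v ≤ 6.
Never true

The claim fails for every pair in the range. For instance at (u, v) = (5, 6): LHS = e^11 ≈ 59874.1, RHS = e^5 + e^6 ≈ 551.8.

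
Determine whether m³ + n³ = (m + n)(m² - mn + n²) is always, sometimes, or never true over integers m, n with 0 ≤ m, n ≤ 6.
The identity holds for every pair in the range. For instance at (m, n) = (2, 5): both sides equal 133.

Answer: Always true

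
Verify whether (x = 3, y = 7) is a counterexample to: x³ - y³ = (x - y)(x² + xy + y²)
No

Substituting x = 3, y = 7:
LHS = 3³ - 7³ = -316
RHS = (3 - 7)(3² + 3·7 + 7²) = -316

The sides agree, so this pair does not disprove the claim.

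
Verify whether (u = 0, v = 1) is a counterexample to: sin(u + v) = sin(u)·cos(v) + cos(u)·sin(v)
No

Substituting u = 0, v = 1:
LHS = sin(0 + 1) = sin(1) ≈ 0.8415
RHS = sin(0)·cos(1) + cos(0)·sin(1) = sin(1) ≈ 0.8415

The sides agree, so this pair does not disprove the claim.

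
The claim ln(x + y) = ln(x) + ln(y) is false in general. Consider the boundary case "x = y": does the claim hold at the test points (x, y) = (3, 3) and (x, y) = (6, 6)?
No, fails at both test points

At (3, 3): LHS = ln(6) ≈ 1.792 ≠ RHS = 2·ln(3) ≈ 2.197
At (6, 6): LHS = ln(12) ≈ 2.485 ≠ RHS = 2·ln(6) ≈ 3.584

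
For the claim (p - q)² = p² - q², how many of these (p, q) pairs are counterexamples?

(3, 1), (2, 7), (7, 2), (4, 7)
Testing each pair:
(3, 1): LHS = 4, RHS = 8 → counterexample
(2, 7): LHS = 25, RHS = -45 → counterexample
(7, 2): LHS = 25, RHS = 45 → counterexample
(4, 7): LHS = 9, RHS = -33 → counterexample

That makes 4 counterexamples.

Answer: 4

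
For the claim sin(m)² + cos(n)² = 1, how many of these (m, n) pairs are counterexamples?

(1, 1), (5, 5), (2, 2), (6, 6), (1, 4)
Testing each pair:
(1, 1): LHS = cos(1)² + sin(1)² = 1, RHS = 1 → satisfies claim
(5, 5): LHS = cos(5)² + sin(5)² = 1, RHS = 1 → satisfies claim
(2, 2): LHS = cos(2)² + sin(2)² = 1, RHS = 1 → satisfies claim
(6, 6): LHS = sin(6)² + cos(6)² = 1, RHS = 1 → satisfies claim
(1, 4): LHS = cos(4)² + sin(1)² ≈ 1.135, RHS = 1 → counterexample

That makes 1 counterexample.

Answer: 1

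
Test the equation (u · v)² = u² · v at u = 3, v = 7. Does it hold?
Substituting u = 3, v = 7:

LHS = (3 · 7)² = 441
RHS = 3² · 7 = 63

LHS ≠ RHS, so the equation does not hold at this point.

Answer: Fails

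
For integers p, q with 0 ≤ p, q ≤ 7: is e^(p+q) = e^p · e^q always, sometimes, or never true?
The identity holds for every pair in the range. For instance at (p, q) = (2, 0): both sides equal e^2 ≈ 7.389.

Answer: Always true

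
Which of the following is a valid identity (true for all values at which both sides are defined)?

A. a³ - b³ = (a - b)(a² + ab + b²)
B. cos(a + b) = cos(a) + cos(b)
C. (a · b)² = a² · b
A: holds — e.g. at (2, 7), both sides equal -335.
B: fails at (3, 4) — LHS = cos(7) ≈ 0.7539, RHS = cos(3) + cos(4) ≈ -1.644.
C: fails at (3, 3) — LHS = 81, RHS = 27.

Answer: A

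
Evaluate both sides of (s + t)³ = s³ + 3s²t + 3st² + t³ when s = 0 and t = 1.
LHS = (0 + 1)³ = 1
RHS = 0³ + 3·0²·1 + 3·0·1² + 1³ = 1

LHS = RHS: the two sides agree.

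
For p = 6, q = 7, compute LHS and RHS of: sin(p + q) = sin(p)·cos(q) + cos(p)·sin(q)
LHS = sin(6 + 7) = sin(13) ≈ 0.4202
RHS = sin(6)·cos(7) + cos(6)·sin(7) = sin(6)·cos(7) + sin(7)·cos(6) ≈ 0.4202

LHS = RHS: the two sides agree.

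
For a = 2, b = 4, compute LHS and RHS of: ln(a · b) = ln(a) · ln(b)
LHS = ln(2 · 4) = ln(8) ≈ 2.079
RHS = ln(2) · ln(4) ≈ 0.9609

LHS ≠ RHS (they differ by about 1.119), so the equation does not hold here.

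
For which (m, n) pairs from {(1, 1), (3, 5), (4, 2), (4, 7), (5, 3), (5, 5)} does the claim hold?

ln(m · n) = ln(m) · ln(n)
(1, 1)

Testing each pair:
(1, 1): LHS = 0, RHS = 0 → holds
(3, 5): LHS = ln(15) ≈ 2.708, RHS = ln(3)·ln(5) ≈ 1.768 → fails
(4, 2): LHS = ln(8) ≈ 2.079, RHS = ln(2)·ln(4) ≈ 0.9609 → fails
(4, 7): LHS = ln(28) ≈ 3.332, RHS = ln(4)·ln(7) ≈ 2.698 → fails
(5, 3): LHS = ln(15) ≈ 2.708, RHS = ln(3)·ln(5) ≈ 1.768 → fails
(5, 5): LHS = ln(25) ≈ 3.219, RHS = ln(5)² ≈ 2.59 → fails

1 of 6 pairs satisfies the claim.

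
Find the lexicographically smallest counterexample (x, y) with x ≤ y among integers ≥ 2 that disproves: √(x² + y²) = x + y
(x, y) = (2, 2)

Substituting (2, 2) into the claim:
LHS = √(2² + 2²) = 2·√(2) ≈ 2.828
RHS = 2 + 2 = 4

Since LHS ≠ RHS, this pair disproves the claim, and no lexicographically smaller pair (x ≤ y, integers ≥ 2) does.

For instance (2, 4) is also a counterexample (LHS = 2·√(5) ≈ 4.472, RHS = 6), but it's lexicographically larger.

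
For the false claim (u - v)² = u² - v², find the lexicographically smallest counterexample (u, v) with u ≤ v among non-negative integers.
(u, v) = (0, 1)

Substituting (0, 1) into the claim:
LHS = (0 - 1)² = 1
RHS = 0² - 1² = -1

Since LHS ≠ RHS, this pair disproves the claim, and no lexicographically smaller pair (u ≤ v, non-negative integers) does.

For instance (1, 2) is also a counterexample (LHS = 1, RHS = -3), but it's lexicographically larger.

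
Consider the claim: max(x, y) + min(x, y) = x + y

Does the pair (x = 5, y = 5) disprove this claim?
Substituting x = 5, y = 5:
LHS = max(5, 5) + min(5, 5) = 10
RHS = 5 + 5 = 10

The sides agree, so this pair does not disprove the claim.

Answer: No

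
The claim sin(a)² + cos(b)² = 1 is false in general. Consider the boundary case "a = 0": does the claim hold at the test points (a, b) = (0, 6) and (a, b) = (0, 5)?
No, fails at both test points

At (0, 6): LHS = cos(6)² ≈ 0.9219 ≠ RHS = 1
At (0, 5): LHS = cos(5)² ≈ 0.08046 ≠ RHS = 1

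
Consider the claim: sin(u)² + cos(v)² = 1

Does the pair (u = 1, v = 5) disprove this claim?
Substituting u = 1, v = 5:
LHS = sin(1)² + cos(5)² ≈ 0.7885
RHS = 1

Since LHS ≠ RHS, this pair disproves the claim.

Answer: Yes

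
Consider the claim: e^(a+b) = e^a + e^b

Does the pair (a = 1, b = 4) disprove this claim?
Yes

Substituting a = 1, b = 4:
LHS = e^(1+4) = e^5 ≈ 148.4
RHS = e^1 + e^4 = e + e^4 ≈ 57.32

Since LHS ≠ RHS, this pair disproves the claim.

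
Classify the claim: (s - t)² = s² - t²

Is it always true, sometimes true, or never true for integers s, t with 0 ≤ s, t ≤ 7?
Sometimes true

It holds at (s, t) = (6, 6) (both sides equal 0), but fails at (s, t) = (2, 3) (LHS = 1, RHS = -5).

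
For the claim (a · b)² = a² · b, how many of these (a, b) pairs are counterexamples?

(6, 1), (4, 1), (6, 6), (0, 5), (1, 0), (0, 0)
Testing each pair:
(6, 1): LHS = 36, RHS = 36 → satisfies claim
(4, 1): LHS = 16, RHS = 16 → satisfies claim
(6, 6): LHS = 1296, RHS = 216 → counterexample
(0, 5): LHS = 0, RHS = 0 → satisfies claim
(1, 0): LHS = 0, RHS = 0 → satisfies claim
(0, 0): LHS = 0, RHS = 0 → satisfies claim

That makes 1 counterexample.

Answer: 1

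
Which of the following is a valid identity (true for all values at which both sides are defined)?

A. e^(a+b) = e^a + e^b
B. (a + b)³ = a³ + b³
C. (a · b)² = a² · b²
C

A: fails at (2, 2) — LHS = e^4 ≈ 54.6, RHS = 2·e^2 ≈ 14.78.
B: fails at (2, 2) — LHS = 64, RHS = 16.
C: holds — e.g. at (2, 5), both sides equal 100.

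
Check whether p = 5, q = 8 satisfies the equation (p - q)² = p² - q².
Fails

Substituting p = 5, q = 8:

LHS = (5 - 8)² = 9
RHS = 5² - 8² = -39

LHS ≠ RHS, so the equation does not hold at this point.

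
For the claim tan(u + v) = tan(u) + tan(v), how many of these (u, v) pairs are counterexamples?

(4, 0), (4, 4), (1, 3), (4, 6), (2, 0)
3

Testing each pair:
(4, 0): LHS = tan(4) ≈ 1.158, RHS = tan(4) ≈ 1.158 → satisfies claim
(4, 4): LHS = tan(8) ≈ -6.8, RHS = 2·tan(4) ≈ 2.316 → counterexample
(1, 3): LHS = tan(4) ≈ 1.158, RHS = tan(3) + tan(1) ≈ 1.415 → counterexample
(4, 6): LHS = tan(10) ≈ 0.6484, RHS = tan(6) + tan(4) ≈ 0.8668 → counterexample
(2, 0): LHS = tan(2) ≈ -2.185, RHS = tan(2) ≈ -2.185 → satisfies claim

That makes 3 counterexamples.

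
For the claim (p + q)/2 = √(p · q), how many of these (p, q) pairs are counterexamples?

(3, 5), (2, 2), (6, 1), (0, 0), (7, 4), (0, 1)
Testing each pair:
(3, 5): LHS = 4, RHS = √(15) ≈ 3.873 → counterexample
(2, 2): LHS = 2, RHS = 2 → satisfies claim
(6, 1): LHS = 7/2, RHS = √(6) ≈ 2.449 → counterexample
(0, 0): LHS = 0, RHS = 0 → satisfies claim
(7, 4): LHS = 11/2, RHS = 2·√(7) ≈ 5.292 → counterexample
(0, 1): LHS = 1/2, RHS = 0 → counterexample

That makes 4 counterexamples.

Answer: 4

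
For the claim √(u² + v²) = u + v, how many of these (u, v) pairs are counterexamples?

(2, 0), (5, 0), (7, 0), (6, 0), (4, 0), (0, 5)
0

Testing each pair:
(2, 0): LHS = 2, RHS = 2 → satisfies claim
(5, 0): LHS = 5, RHS = 5 → satisfies claim
(7, 0): LHS = 7, RHS = 7 → satisfies claim
(6, 0): LHS = 6, RHS = 6 → satisfies claim
(4, 0): LHS = 4, RHS = 4 → satisfies claim
(0, 5): LHS = 5, RHS = 5 → satisfies claim

That makes 0 counterexamples.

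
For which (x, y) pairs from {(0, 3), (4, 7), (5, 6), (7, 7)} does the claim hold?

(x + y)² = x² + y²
(0, 3)

Testing each pair:
(0, 3): LHS = 9, RHS = 9 → holds
(4, 7): LHS = 121, RHS = 65 → fails
(5, 6): LHS = 121, RHS = 61 → fails
(7, 7): LHS = 196, RHS = 98 → fails

1 of 4 pairs satisfies the claim.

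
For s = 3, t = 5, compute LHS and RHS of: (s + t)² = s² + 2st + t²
LHS = (3 + 5)² = 64
RHS = 3² + 2·3·5 + 5² = 64

LHS = RHS: the two sides agree.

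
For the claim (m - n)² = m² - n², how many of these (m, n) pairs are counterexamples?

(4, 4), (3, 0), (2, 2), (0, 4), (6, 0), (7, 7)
1

Testing each pair:
(4, 4): LHS = 0, RHS = 0 → satisfies claim
(3, 0): LHS = 9, RHS = 9 → satisfies claim
(2, 2): LHS = 0, RHS = 0 → satisfies claim
(0, 4): LHS = 16, RHS = -16 → counterexample
(6, 0): LHS = 36, RHS = 36 → satisfies claim
(7, 7): LHS = 0, RHS = 0 → satisfies claim

That makes 1 counterexample.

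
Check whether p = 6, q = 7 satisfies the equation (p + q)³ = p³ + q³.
Substituting p = 6, q = 7:

LHS = (6 + 7)³ = 2197
RHS = 6³ + 7³ = 559

LHS ≠ RHS, so the equation does not hold at this point.

Answer: Fails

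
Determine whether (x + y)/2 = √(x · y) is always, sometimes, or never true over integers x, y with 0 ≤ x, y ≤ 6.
It holds at (x, y) = (0, 0) (both sides equal 0), but fails at (x, y) = (3, 6) (LHS = 9/2, RHS = 3·√(2) ≈ 4.243).

Answer: Sometimes true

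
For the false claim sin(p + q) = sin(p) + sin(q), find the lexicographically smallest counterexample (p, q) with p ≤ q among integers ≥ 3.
Substituting (3, 3) into the claim:
LHS = sin(3 + 3) = sin(6) ≈ -0.2794
RHS = sin(3) + sin(3) = 2·sin(3) ≈ 0.2822

Since LHS ≠ RHS, this pair disproves the claim, and no lexicographically smaller pair (p ≤ q, integers ≥ 3) does.

For instance (6, 6) is also a counterexample (LHS = sin(12) ≈ -0.5366, RHS = 2·sin(6) ≈ -0.5588), but it's lexicographically larger.

Answer: (p, q) = (3, 3)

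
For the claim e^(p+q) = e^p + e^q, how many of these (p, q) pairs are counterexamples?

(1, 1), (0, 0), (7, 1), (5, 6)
4

Testing each pair:
(1, 1): LHS = e^2 ≈ 7.389, RHS = 2·e ≈ 5.437 → counterexample
(0, 0): LHS = 1, RHS = 2 → counterexample
(7, 1): LHS = e^8 ≈ 2981, RHS = e + e^7 ≈ 1099 → counterexample
(5, 6): LHS = e^11 ≈ 59874.1, RHS = e^5 + e^6 ≈ 551.8 → counterexample

That makes 4 counterexamples.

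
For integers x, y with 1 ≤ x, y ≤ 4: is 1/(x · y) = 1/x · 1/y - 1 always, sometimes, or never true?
Never true

The claim fails for every pair in the range. For instance at (x, y) = (4, 4): LHS = 1/16, RHS = -15/16.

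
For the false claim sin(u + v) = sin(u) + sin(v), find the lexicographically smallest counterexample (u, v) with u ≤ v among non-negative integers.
(u, v) = (1, 1)

At (0, 7): both sides equal sin(7) ≈ 0.657, so it holds there.

Substituting (1, 1) into the claim:
LHS = sin(1 + 1) = sin(2) ≈ 0.9093
RHS = sin(1) + sin(1) = 2·sin(1) ≈ 1.683

Since LHS ≠ RHS, this pair disproves the claim, and no lexicographically smaller pair (u ≤ v, non-negative integers) does.

For instance (3, 4) is also a counterexample (LHS = sin(7) ≈ 0.657, RHS = sin(4) + sin(3) ≈ -0.6157), but it's lexicographically larger.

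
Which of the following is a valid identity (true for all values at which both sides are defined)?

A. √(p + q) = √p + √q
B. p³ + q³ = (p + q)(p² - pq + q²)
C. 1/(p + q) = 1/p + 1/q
A: fails at (3, 4) — LHS = √(7) ≈ 2.646, RHS = √(3) + 2 ≈ 3.732.
B: holds — e.g. at (4, 6), both sides equal 280.
C: fails at (3, 3) — LHS = 1/6, RHS = 2/3.

Answer: B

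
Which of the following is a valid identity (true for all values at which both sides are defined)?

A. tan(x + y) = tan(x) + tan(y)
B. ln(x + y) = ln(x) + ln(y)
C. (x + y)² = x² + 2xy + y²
A: fails at (5, 8) — LHS = tan(13) ≈ 0.463, RHS = tan(8) + tan(5) ≈ -10.18.
B: fails at (2, 3) — LHS = ln(5) ≈ 1.609, RHS = ln(2) + ln(3) ≈ 1.792.
C: holds — e.g. at (4, 6), both sides equal 100.

Answer: C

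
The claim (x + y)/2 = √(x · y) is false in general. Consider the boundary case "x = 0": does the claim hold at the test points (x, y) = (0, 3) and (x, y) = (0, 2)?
At (0, 3): LHS = 3/2 ≠ RHS = 0
At (0, 2): LHS = 1 ≠ RHS = 0

Answer: No, fails at both test points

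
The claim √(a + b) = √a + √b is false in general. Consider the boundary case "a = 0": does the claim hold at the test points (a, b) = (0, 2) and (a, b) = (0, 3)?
Yes, holds at both test points

At (0, 2): LHS = √(2) ≈ 1.414, RHS = √(2) ≈ 1.414 → equal
At (0, 3): LHS = √(3) ≈ 1.732, RHS = √(3) ≈ 1.732 → equal

So the claim does hold at both of these boundary points, even though it is not an identity.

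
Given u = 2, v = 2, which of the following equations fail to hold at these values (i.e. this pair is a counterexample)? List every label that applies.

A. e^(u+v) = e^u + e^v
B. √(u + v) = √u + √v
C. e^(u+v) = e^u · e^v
Evaluating each claim at the given values:
A. LHS = e^4 ≈ 54.6, RHS = 2·e^2 ≈ 14.78 → fails here (LHS ≠ RHS)
B. LHS = 2, RHS = 2·√(2) ≈ 2.828 → fails here (LHS ≠ RHS)
C. LHS = e^4 ≈ 54.6, RHS = e^4 ≈ 54.6 → holds here (LHS = RHS)

Answer: A, B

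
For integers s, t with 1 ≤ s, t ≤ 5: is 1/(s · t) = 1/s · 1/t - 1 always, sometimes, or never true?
The claim fails for every pair in the range. For instance at (s, t) = (5, 1): LHS = 1/5, RHS = -4/5.

Answer: Never true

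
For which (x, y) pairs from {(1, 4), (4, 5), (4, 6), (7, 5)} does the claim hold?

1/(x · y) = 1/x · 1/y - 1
Testing each pair:
(1, 4): LHS = 1/4, RHS = -3/4 → fails
(4, 5): LHS = 1/20, RHS = -19/20 → fails
(4, 6): LHS = 1/24, RHS = -23/24 → fails
(7, 5): LHS = 1/35, RHS = -34/35 → fails

No pair satisfies the claim.

Answer: None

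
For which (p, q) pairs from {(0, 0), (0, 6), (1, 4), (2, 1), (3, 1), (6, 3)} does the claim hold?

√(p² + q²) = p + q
Testing each pair:
(0, 0): LHS = 0, RHS = 0 → holds
(0, 6): LHS = 6, RHS = 6 → holds
(1, 4): LHS = √(17) ≈ 4.123, RHS = 5 → fails
(2, 1): LHS = √(5) ≈ 2.236, RHS = 3 → fails
(3, 1): LHS = √(10) ≈ 3.162, RHS = 4 → fails
(6, 3): LHS = 3·√(5) ≈ 6.708, RHS = 9 → fails

2 of 6 pairs satisfy the claim.

Answer: (0, 0), (0, 6)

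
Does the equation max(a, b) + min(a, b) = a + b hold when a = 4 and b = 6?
Holds

Substituting a = 4, b = 6:

LHS = max(4, 6) + min(4, 6) = 10
RHS = 4 + 6 = 10

LHS = RHS, so the equation holds at this point.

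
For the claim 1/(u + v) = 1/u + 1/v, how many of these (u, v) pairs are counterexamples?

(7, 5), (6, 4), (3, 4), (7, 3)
Testing each pair:
(7, 5): LHS = 1/12, RHS = 12/35 → counterexample
(6, 4): LHS = 1/10, RHS = 5/12 → counterexample
(3, 4): LHS = 1/7, RHS = 7/12 → counterexample
(7, 3): LHS = 1/10, RHS = 10/21 → counterexample

That makes 4 counterexamples.

Answer: 4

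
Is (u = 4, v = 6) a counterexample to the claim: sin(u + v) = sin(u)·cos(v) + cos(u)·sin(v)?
Substituting u = 4, v = 6:
LHS = sin(4 + 6) = sin(10) ≈ -0.544
RHS = sin(4)·cos(6) + cos(4)·sin(6) = sin(4)·cos(6) + sin(6)·cos(4) ≈ -0.544

The sides agree, so this pair does not disprove the claim.

Answer: No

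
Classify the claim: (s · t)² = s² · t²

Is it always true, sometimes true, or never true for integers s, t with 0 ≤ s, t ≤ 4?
Always true

The identity holds for every pair in the range. For instance at (s, t) = (3, 1): both sides equal 9.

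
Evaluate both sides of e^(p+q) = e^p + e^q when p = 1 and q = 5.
LHS = e^(1+5) = e^6 ≈ 403.4
RHS = e^1 + e^5 = e + e^5 ≈ 151.1

LHS ≠ RHS (they differ by about 252.3), so the equation does not hold here.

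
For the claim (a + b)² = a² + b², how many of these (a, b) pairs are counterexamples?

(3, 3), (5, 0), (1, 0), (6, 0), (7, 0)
1

Testing each pair:
(3, 3): LHS = 36, RHS = 18 → counterexample
(5, 0): LHS = 25, RHS = 25 → satisfies claim
(1, 0): LHS = 1, RHS = 1 → satisfies claim
(6, 0): LHS = 36, RHS = 36 → satisfies claim
(7, 0): LHS = 49, RHS = 49 → satisfies claim

That makes 1 counterexample.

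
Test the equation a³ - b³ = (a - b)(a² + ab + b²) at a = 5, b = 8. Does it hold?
Holds

Substituting a = 5, b = 8:

LHS = 5³ - 8³ = -387
RHS = (5 - 8)(5² + 5·8 + 8²) = -387

LHS = RHS, so the equation holds at this point.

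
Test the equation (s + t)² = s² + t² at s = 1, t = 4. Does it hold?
Fails

Substituting s = 1, t = 4:

LHS = (1 + 4)² = 25
RHS = 1² + 4² = 17

LHS ≠ RHS, so the equation does not hold at this point.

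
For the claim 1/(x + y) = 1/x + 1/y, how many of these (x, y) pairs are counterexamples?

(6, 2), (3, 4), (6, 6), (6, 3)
4

Testing each pair:
(6, 2): LHS = 1/8, RHS = 2/3 → counterexample
(3, 4): LHS = 1/7, RHS = 7/12 → counterexample
(6, 6): LHS = 1/12, RHS = 1/3 → counterexample
(6, 3): LHS = 1/9, RHS = 1/2 → counterexample

That makes 4 counterexamples.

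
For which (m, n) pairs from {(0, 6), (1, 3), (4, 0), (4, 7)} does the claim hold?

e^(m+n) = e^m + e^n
None

Testing each pair:
(0, 6): LHS = e^6 ≈ 403.4, RHS = 1 + e^6 ≈ 404.4 → fails
(1, 3): LHS = e^4 ≈ 54.6, RHS = e + e^3 ≈ 22.8 → fails
(4, 0): LHS = e^4 ≈ 54.6, RHS = 1 + e^4 ≈ 55.6 → fails
(4, 7): LHS = e^11 ≈ 59874.1, RHS = e^4 + e^7 ≈ 1151 → fails

No pair satisfies the claim.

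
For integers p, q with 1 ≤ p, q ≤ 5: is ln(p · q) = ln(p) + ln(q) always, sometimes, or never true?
The identity holds for every pair in the range. For instance at (p, q) = (4, 3): both sides equal ln(12) ≈ 2.485.

Answer: Always true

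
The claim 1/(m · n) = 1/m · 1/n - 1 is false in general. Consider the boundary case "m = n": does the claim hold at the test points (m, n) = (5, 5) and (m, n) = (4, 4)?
At (5, 5): LHS = 1/25 ≠ RHS = -24/25
At (4, 4): LHS = 1/16 ≠ RHS = -15/16

Answer: No, fails at both test points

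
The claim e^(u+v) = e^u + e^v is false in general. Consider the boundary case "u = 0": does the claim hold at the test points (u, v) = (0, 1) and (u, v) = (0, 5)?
At (0, 1): LHS = e ≈ 2.718 ≠ RHS = 1 + e ≈ 3.718
At (0, 5): LHS = e^5 ≈ 148.4 ≠ RHS = 1 + e^5 ≈ 149.4

Answer: No, fails at both test points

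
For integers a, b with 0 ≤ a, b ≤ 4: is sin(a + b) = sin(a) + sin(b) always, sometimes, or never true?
Sometimes true

It holds at (a, b) = (0, 0) (both sides equal 0), but fails at (a, b) = (4, 2) (LHS = sin(6) ≈ -0.2794, RHS = sin(4) + sin(2) ≈ 0.1525).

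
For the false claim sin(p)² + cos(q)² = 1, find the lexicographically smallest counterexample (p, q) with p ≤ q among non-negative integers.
(p, q) = (0, 1)

At (0, 0): both sides equal 1, so it holds there.

Substituting (0, 1) into the claim:
LHS = sin(0)² + cos(1)² = cos(1)² ≈ 0.2919
RHS = 1

Since LHS ≠ RHS, this pair disproves the claim, and no lexicographically smaller pair (p ≤ q, non-negative integers) does.

For instance (1, 6) is also a counterexample (LHS = sin(1)² + cos(6)² ≈ 1.63, RHS = 1), but it's lexicographically larger.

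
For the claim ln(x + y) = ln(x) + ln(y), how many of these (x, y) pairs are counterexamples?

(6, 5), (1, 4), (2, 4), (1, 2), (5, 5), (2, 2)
5

Testing each pair:
(6, 5): LHS = ln(11) ≈ 2.398, RHS = ln(5) + ln(6) ≈ 3.401 → counterexample
(1, 4): LHS = ln(5) ≈ 1.609, RHS = ln(4) ≈ 1.386 → counterexample
(2, 4): LHS = ln(6) ≈ 1.792, RHS = ln(2) + ln(4) ≈ 2.079 → counterexample
(1, 2): LHS = ln(3) ≈ 1.099, RHS = ln(2) ≈ 0.6931 → counterexample
(5, 5): LHS = ln(10) ≈ 2.303, RHS = 2·ln(5) ≈ 3.219 → counterexample
(2, 2): LHS = ln(4) ≈ 1.386, RHS = 2·ln(2) ≈ 1.386 → satisfies claim

That makes 5 counterexamples.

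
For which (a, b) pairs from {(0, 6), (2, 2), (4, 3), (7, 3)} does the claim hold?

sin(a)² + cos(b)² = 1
Testing each pair:
(0, 6): LHS = cos(6)² ≈ 0.9219, RHS = 1 → fails
(2, 2): LHS = cos(2)² + sin(2)² = 1, RHS = 1 → holds
(4, 3): LHS = sin(4)² + cos(3)² ≈ 1.553, RHS = 1 → fails
(7, 3): LHS = sin(7)² + cos(3)² ≈ 1.412, RHS = 1 → fails

1 of 4 pairs satisfies the claim.

Answer: (2, 2)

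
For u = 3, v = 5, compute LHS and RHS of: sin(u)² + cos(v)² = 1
LHS = sin(3)² + cos(5)² ≈ 0.1004
RHS = 1

LHS ≠ RHS (they differ by about 0.8996), so the equation does not hold here.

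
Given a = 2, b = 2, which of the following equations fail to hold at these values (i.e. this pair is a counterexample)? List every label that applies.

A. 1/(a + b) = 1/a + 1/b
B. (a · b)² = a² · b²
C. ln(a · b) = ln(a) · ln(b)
A, C

Evaluating each claim at the given values:
A. LHS = 1/4, RHS = 1 → fails here (LHS ≠ RHS)
B. LHS = 16, RHS = 16 → holds here (LHS = RHS)
C. LHS = ln(4) ≈ 1.386, RHS = ln(2)² ≈ 0.4805 → fails here (LHS ≠ RHS)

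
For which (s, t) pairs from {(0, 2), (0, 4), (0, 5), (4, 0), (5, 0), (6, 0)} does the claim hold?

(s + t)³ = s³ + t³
All pairs

Testing each pair:
(0, 2): LHS = 8, RHS = 8 → holds
(0, 4): LHS = 64, RHS = 64 → holds
(0, 5): LHS = 125, RHS = 125 → holds
(4, 0): LHS = 64, RHS = 64 → holds
(5, 0): LHS = 125, RHS = 125 → holds
(6, 0): LHS = 216, RHS = 216 → holds

Every pair satisfies the claim.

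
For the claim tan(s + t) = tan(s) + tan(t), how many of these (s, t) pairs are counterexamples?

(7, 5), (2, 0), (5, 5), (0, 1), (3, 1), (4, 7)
4

Testing each pair:
(7, 5): LHS = tan(12) ≈ -0.6359, RHS = tan(5) + tan(7) ≈ -2.509 → counterexample
(2, 0): LHS = tan(2) ≈ -2.185, RHS = tan(2) ≈ -2.185 → satisfies claim
(5, 5): LHS = tan(10) ≈ 0.6484, RHS = 2·tan(5) ≈ -6.761 → counterexample
(0, 1): LHS = tan(1) ≈ 1.557, RHS = tan(1) ≈ 1.557 → satisfies claim
(3, 1): LHS = tan(4) ≈ 1.158, RHS = tan(3) + tan(1) ≈ 1.415 → counterexample
(4, 7): LHS = tan(11) ≈ -226, RHS = tan(7) + tan(4) ≈ 2.029 → counterexample

That makes 4 counterexamples.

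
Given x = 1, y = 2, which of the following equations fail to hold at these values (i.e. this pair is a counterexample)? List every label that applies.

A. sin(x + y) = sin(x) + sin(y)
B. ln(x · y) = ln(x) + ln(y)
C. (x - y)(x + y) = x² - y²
A

Evaluating each claim at the given values:
A. LHS = sin(3) ≈ 0.1411, RHS = sin(1) + sin(2) ≈ 1.751 → fails here (LHS ≠ RHS)
B. LHS = ln(2) ≈ 0.6931, RHS = ln(2) ≈ 0.6931 → holds here (LHS = RHS)
C. LHS = -3, RHS = -3 → holds here (LHS = RHS)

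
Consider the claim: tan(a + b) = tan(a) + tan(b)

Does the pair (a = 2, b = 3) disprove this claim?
Substituting a = 2, b = 3:
LHS = tan(2 + 3) = tan(5) ≈ -3.381
RHS = tan(2) + tan(3) ≈ -2.328

Since LHS ≠ RHS, this pair disproves the claim.

Answer: Yes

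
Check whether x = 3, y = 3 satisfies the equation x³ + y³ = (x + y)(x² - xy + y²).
Holds

Substituting x = 3, y = 3:

LHS = 3³ + 3³ = 54
RHS = (3 + 3)(3² - 3·3 + 3²) = 54

LHS = RHS, so the equation holds at this point.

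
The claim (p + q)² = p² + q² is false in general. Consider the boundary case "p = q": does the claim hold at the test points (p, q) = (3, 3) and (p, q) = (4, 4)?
At (3, 3): LHS = 36 ≠ RHS = 18
At (4, 4): LHS = 64 ≠ RHS = 32

Answer: No, fails at both test points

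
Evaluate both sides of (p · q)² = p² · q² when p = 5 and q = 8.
LHS = (5 · 8)² = 1600
RHS = 5² · 8² = 1600

LHS = RHS: the two sides agree.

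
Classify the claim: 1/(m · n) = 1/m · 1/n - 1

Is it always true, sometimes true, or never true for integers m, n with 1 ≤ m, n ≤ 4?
The claim fails for every pair in the range. For instance at (m, n) = (1, 1): LHS = 1, RHS = 0.

Answer: Never true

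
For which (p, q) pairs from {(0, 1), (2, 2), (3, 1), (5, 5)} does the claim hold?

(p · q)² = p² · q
Testing each pair:
(0, 1): LHS = 0, RHS = 0 → holds
(2, 2): LHS = 16, RHS = 8 → fails
(3, 1): LHS = 9, RHS = 9 → holds
(5, 5): LHS = 625, RHS = 125 → fails

2 of 4 pairs satisfy the claim.

Answer: (0, 1), (3, 1)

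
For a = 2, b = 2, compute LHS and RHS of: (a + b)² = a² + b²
LHS = (2 + 2)² = 16
RHS = 2² + 2² = 8

LHS ≠ RHS, so the equation does not hold here.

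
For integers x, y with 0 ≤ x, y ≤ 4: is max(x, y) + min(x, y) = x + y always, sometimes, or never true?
Always true

The identity holds for every pair in the range. For instance at (x, y) = (2, 2): both sides equal 4.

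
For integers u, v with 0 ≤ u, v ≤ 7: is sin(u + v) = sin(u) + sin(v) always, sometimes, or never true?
Sometimes true

It holds at (u, v) = (0, 2) (both sides equal sin(2) ≈ 0.9093), but fails at (u, v) = (3, 7) (LHS = sin(10) ≈ -0.544, RHS = sin(3) + sin(7) ≈ 0.7981).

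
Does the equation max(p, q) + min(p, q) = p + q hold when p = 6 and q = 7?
Holds

Substituting p = 6, q = 7:

LHS = max(6, 7) + min(6, 7) = 13
RHS = 6 + 7 = 13

LHS = RHS, so the equation holds at this point.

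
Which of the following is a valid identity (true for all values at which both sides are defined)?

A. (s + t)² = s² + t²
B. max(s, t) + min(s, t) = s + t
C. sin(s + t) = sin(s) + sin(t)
A: fails at (4, 5) — LHS = 81, RHS = 41.
B: holds — e.g. at (2, 3), both sides equal 5.
C: fails at (1, 5) — LHS = sin(6) ≈ -0.2794, RHS = sin(5) + sin(1) ≈ -0.1175.

Answer: B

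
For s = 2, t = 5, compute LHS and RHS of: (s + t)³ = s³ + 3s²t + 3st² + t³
LHS = (2 + 5)³ = 343
RHS = 2³ + 3·2²·5 + 3·2·5² + 5³ = 343

LHS = RHS: the two sides agree.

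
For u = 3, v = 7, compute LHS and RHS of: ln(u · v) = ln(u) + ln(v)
LHS = ln(3 · 7) = ln(21) ≈ 3.045
RHS = ln(3) + ln(7) ≈ 3.045

LHS = RHS: the two sides agree.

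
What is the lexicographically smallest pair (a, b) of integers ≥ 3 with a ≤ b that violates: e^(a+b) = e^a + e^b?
Substituting (3, 3) into the claim:
LHS = e^(3+3) = e^6 ≈ 403.4
RHS = e^3 + e^3 = 2·e^3 ≈ 40.17

Since LHS ≠ RHS, this pair disproves the claim, and no lexicographically smaller pair (a ≤ b, integers ≥ 3) does.

For instance (3, 6) is also a counterexample (LHS = e^9 ≈ 8103, RHS = e^3 + e^6 ≈ 423.5), but it's lexicographically larger.

Answer: (a, b) = (3, 3)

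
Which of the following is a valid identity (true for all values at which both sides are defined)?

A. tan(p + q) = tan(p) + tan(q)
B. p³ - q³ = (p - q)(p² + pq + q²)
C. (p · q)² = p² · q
A: fails at (1, 3) — LHS = tan(4) ≈ 1.158, RHS = tan(3) + tan(1) ≈ 1.415.
B: holds — e.g. at (4, 5), both sides equal -61.
C: fails at (5, 8) — LHS = 1600, RHS = 200.

Answer: B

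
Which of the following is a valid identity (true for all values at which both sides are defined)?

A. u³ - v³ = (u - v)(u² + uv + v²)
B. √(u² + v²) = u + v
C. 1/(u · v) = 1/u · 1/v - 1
A: holds — e.g. at (4, 5), both sides equal -61.
B: fails at (2, 2) — LHS = 2·√(2) ≈ 2.828, RHS = 4.
C: fails at (2, 7) — LHS = 1/14, RHS = -13/14.

Answer: A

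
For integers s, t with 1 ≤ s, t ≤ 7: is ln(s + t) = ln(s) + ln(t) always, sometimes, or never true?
It holds at (s, t) = (2, 2) (both sides equal ln(4) ≈ 1.386), but fails at (s, t) = (5, 1) (LHS = ln(6) ≈ 1.792, RHS = ln(5) ≈ 1.609).

Answer: Sometimes true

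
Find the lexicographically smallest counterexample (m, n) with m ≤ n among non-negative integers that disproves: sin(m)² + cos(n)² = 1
Substituting (0, 1) into the claim:
LHS = sin(0)² + cos(1)² = cos(1)² ≈ 0.2919
RHS = 1

Since LHS ≠ RHS, this pair disproves the claim, and no lexicographically smaller pair (m ≤ n, non-negative integers) does.

For instance (0, 5) is also a counterexample (LHS = cos(5)² ≈ 0.08046, RHS = 1), but it's lexicographically larger.

Answer: (m, n) = (0, 1)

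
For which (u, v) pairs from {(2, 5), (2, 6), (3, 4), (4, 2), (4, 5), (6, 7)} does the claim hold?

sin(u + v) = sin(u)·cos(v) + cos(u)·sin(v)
Testing each pair:
(2, 5): LHS = sin(7) ≈ 0.657, RHS = sin(2)·cos(5) + sin(5)·cos(2) ≈ 0.657 → holds
(2, 6): LHS = sin(8) ≈ 0.9894, RHS = sin(6)·cos(2) + sin(2)·cos(6) ≈ 0.9894 → holds
(3, 4): LHS = sin(7) ≈ 0.657, RHS = sin(3)·cos(4) + sin(4)·cos(3) ≈ 0.657 → holds
(4, 2): LHS = sin(6) ≈ -0.2794, RHS = sin(2)·cos(4) + sin(4)·cos(2) ≈ -0.2794 → holds
(4, 5): LHS = sin(9) ≈ 0.4121, RHS = sin(4)·cos(5) + sin(5)·cos(4) ≈ 0.4121 → holds
(6, 7): LHS = sin(13) ≈ 0.4202, RHS = sin(6)·cos(7) + sin(7)·cos(6) ≈ 0.4202 → holds

Every pair satisfies the claim.

Answer: All pairs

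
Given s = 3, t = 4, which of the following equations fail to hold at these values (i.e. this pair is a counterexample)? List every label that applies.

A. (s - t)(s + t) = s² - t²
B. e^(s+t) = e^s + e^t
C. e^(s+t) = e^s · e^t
Evaluating each claim at the given values:
A. LHS = -7, RHS = -7 → holds here (LHS = RHS)
B. LHS = e^7 ≈ 1097, RHS = e^3 + e^4 ≈ 74.68 → fails here (LHS ≠ RHS)
C. LHS = e^7 ≈ 1097, RHS = e^7 ≈ 1097 → holds here (LHS = RHS)

Answer: B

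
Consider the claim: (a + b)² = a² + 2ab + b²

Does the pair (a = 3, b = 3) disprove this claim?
Substituting a = 3, b = 3:
LHS = (3 + 3)² = 36
RHS = 3² + 2·3·3 + 3² = 36

The sides agree, so this pair does not disprove the claim.

Answer: No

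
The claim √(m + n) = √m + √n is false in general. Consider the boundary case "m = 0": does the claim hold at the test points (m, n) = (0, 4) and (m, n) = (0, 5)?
Yes, holds at both test points

At (0, 4): LHS = 2, RHS = 2 → equal
At (0, 5): LHS = √(5) ≈ 2.236, RHS = √(5) ≈ 2.236 → equal

So the claim does hold at both of these boundary points, even though it is not an identity.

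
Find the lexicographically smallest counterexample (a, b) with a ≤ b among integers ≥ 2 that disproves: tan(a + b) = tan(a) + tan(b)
Substituting (2, 2) into the claim:
LHS = tan(2 + 2) = tan(4) ≈ 1.158
RHS = tan(2) + tan(2) = 2·tan(2) ≈ -4.37

Since LHS ≠ RHS, this pair disproves the claim, and no lexicographically smaller pair (a ≤ b, integers ≥ 2) does.

For instance (3, 6) is also a counterexample (LHS = tan(9) ≈ -0.4523, RHS = tan(6) + tan(3) ≈ -0.4336), but it's lexicographically larger.

Answer: (a, b) = (2, 2)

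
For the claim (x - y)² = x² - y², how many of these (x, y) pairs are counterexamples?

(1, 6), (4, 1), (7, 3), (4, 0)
Testing each pair:
(1, 6): LHS = 25, RHS = -35 → counterexample
(4, 1): LHS = 9, RHS = 15 → counterexample
(7, 3): LHS = 16, RHS = 40 → counterexample
(4, 0): LHS = 16, RHS = 16 → satisfies claim

That makes 3 counterexamples.

Answer: 3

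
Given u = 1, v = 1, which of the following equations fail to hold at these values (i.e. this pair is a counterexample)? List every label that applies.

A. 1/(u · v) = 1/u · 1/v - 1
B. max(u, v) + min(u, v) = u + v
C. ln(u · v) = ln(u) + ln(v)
Evaluating each claim at the given values:
A. LHS = 1, RHS = 0 → fails here (LHS ≠ RHS)
B. LHS = 2, RHS = 2 → holds here (LHS = RHS)
C. LHS = 0, RHS = 0 → holds here (LHS = RHS)

Answer: A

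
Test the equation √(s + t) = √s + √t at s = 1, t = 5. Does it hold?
Fails

Substituting s = 1, t = 5:

LHS = √(1 + 5) = √(6) ≈ 2.449
RHS = √1 + √5 = 1 + √(5) ≈ 3.236

LHS ≠ RHS, so the equation does not hold at this point.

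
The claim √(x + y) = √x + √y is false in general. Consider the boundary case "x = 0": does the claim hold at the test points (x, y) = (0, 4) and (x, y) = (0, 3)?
At (0, 4): LHS = 2, RHS = 2 → equal
At (0, 3): LHS = √(3) ≈ 1.732, RHS = √(3) ≈ 1.732 → equal

So the claim does hold at both of these boundary points, even though it is not an identity.

Answer: Yes, holds at both test points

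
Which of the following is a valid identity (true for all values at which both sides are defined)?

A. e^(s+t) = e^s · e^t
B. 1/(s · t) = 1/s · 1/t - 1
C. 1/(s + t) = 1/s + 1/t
A: holds — e.g. at (5, 8), both sides equal e^13 ≈ 442413.4.
B: fails at (4, 4) — LHS = 1/16, RHS = -15/16.
C: fails at (6, 7) — LHS = 1/13, RHS = 13/42.

Answer: A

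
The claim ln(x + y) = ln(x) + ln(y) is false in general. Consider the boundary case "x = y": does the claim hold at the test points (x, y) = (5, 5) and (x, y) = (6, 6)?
At (5, 5): LHS = ln(10) ≈ 2.303 ≠ RHS = 2·ln(5) ≈ 3.219
At (6, 6): LHS = ln(12) ≈ 2.485 ≠ RHS = 2·ln(6) ≈ 3.584

Answer: No, fails at both test points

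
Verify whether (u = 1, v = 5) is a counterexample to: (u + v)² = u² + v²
Yes

Substituting u = 1, v = 5:
LHS = (1 + 5)² = 36
RHS = 1² + 5² = 26

Since LHS ≠ RHS, this pair disproves the claim.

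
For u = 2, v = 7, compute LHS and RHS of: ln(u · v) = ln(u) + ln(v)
LHS = ln(2 · 7) = ln(14) ≈ 2.639
RHS = ln(2) + ln(7) ≈ 2.639

LHS = RHS: the two sides agree.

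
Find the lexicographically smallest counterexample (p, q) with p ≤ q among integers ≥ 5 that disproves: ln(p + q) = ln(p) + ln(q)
Substituting (5, 5) into the claim:
LHS = ln(5 + 5) = ln(10) ≈ 2.303
RHS = ln(5) + ln(5) = 2·ln(5) ≈ 3.219

Since LHS ≠ RHS, this pair disproves the claim, and no lexicographically smaller pair (p ≤ q, integers ≥ 5) does.

For instance (8, 10) is also a counterexample (LHS = ln(18) ≈ 2.89, RHS = ln(8) + ln(10) ≈ 4.382), but it's lexicographically larger.

Answer: (p, q) = (5, 5)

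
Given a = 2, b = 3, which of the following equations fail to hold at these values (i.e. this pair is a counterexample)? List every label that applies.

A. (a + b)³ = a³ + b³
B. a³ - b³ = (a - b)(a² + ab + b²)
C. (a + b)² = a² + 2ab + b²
A

Evaluating each claim at the given values:
A. LHS = 125, RHS = 35 → fails here (LHS ≠ RHS)
B. LHS = -19, RHS = -19 → holds here (LHS = RHS)
C. LHS = 25, RHS = 25 → holds here (LHS = RHS)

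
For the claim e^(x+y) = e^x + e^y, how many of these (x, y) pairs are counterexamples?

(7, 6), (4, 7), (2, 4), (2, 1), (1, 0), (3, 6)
6

Testing each pair:
(7, 6): LHS = e^13 ≈ 442413.4, RHS = e^6 + e^7 ≈ 1500 → counterexample
(4, 7): LHS = e^11 ≈ 59874.1, RHS = e^4 + e^7 ≈ 1151 → counterexample
(2, 4): LHS = e^6 ≈ 403.4, RHS = e^2 + e^4 ≈ 61.99 → counterexample
(2, 1): LHS = e^3 ≈ 20.09, RHS = e + e^2 ≈ 10.11 → counterexample
(1, 0): LHS = e ≈ 2.718, RHS = 1 + e ≈ 3.718 → counterexample
(3, 6): LHS = e^9 ≈ 8103, RHS = e^3 + e^6 ≈ 423.5 → counterexample

That makes 6 counterexamples.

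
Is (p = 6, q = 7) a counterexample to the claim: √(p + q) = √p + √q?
Yes

Substituting p = 6, q = 7:
LHS = √(6 + 7) = √(13) ≈ 3.606
RHS = √6 + √7 = √(6) + √(7) ≈ 5.095

Since LHS ≠ RHS, this pair disproves the claim.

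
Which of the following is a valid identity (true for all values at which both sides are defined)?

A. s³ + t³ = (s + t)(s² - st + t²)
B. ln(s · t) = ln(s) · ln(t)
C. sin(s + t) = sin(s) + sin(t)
A

A: holds — e.g. at (5, 5), both sides equal 250.
B: fails at (4, 6) — LHS = ln(24) ≈ 3.178, RHS = ln(4)·ln(6) ≈ 2.484.
C: fails at (1, 1) — LHS = sin(2) ≈ 0.9093, RHS = 2·sin(1) ≈ 1.683.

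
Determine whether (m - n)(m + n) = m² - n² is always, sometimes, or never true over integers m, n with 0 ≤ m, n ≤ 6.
The identity holds for every pair in the range. For instance at (m, n) = (1, 4): both sides equal -15.

Answer: Always true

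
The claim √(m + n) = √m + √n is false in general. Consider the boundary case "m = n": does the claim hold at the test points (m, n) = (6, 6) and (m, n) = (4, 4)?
No, fails at both test points

At (6, 6): LHS = 2·√(3) ≈ 3.464 ≠ RHS = 2·√(6) ≈ 4.899
At (4, 4): LHS = 2·√(2) ≈ 2.828 ≠ RHS = 4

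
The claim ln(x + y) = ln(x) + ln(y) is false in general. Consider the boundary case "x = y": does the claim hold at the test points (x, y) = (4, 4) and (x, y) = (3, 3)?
No, fails at both test points

At (4, 4): LHS = ln(8) ≈ 2.079 ≠ RHS = 2·ln(4) ≈ 2.773
At (3, 3): LHS = ln(6) ≈ 1.792 ≠ RHS = 2·ln(3) ≈ 2.197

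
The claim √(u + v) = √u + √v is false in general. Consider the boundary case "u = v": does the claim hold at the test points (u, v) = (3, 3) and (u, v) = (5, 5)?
At (3, 3): LHS = √(6) ≈ 2.449 ≠ RHS = 2·√(3) ≈ 3.464
At (5, 5): LHS = √(10) ≈ 3.162 ≠ RHS = 2·√(5) ≈ 4.472

Answer: No, fails at both test points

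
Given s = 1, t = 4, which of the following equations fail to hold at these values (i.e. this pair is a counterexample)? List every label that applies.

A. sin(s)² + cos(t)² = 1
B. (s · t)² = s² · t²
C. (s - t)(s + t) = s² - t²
A

Evaluating each claim at the given values:
A. LHS = cos(4)² + sin(1)² ≈ 1.135, RHS = 1 → fails here (LHS ≠ RHS)
B. LHS = 16, RHS = 16 → holds here (LHS = RHS)
C. LHS = -15, RHS = -15 → holds here (LHS = RHS)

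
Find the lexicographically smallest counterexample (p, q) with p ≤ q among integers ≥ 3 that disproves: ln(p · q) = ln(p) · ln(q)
(p, q) = (3, 3)

Substituting (3, 3) into the claim:
LHS = ln(3 · 3) = ln(9) ≈ 2.197
RHS = ln(3) · ln(3) = ln(3)² ≈ 1.207

Since LHS ≠ RHS, this pair disproves the claim, and no lexicographically smaller pair (p ≤ q, integers ≥ 3) does.

For instance (8, 10) is also a counterexample (LHS = ln(80) ≈ 4.382, RHS = ln(8)·ln(10) ≈ 4.788), but it's lexicographically larger.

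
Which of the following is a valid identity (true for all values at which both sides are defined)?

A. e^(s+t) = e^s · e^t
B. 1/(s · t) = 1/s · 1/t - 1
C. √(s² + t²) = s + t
A: holds — e.g. at (3, 5), both sides equal e^8 ≈ 2981.
B: fails at (5, 5) — LHS = 1/25, RHS = -24/25.
C: fails at (1, 2) — LHS = √(5) ≈ 2.236, RHS = 3.

Answer: A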